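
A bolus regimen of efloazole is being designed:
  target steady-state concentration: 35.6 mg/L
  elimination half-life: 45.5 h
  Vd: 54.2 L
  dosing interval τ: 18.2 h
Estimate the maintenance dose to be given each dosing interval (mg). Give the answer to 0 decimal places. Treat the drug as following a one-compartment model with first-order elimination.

535 mg

k = ln2 / t½ = 0.693147 / 45.5 = 0.01523 h⁻¹
CL = k × Vd = 0.01523 × 54.2 = 0.8255 L/h
At steady state, Dose/τ = Css × CL.
Dose = Css × CL × τ = 35.6 × 0.8255 × 18.2 = 534.9 mg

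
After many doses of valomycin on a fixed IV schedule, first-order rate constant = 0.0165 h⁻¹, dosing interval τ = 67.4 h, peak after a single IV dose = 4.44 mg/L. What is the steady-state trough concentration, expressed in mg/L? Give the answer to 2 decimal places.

e^(−kτ) = e^(−0.01650 × 67.4) = 0.3289
Accumulation ratio R = 1 / (1 − e^(−kτ)) = 1 / (1 − 0.3289) = 1.490
Steady-state trough = C₀ × R × e^(−kτ) = 4.44 × 1.490 × 0.3289 = 2.176 mg/L

2.18 mg/L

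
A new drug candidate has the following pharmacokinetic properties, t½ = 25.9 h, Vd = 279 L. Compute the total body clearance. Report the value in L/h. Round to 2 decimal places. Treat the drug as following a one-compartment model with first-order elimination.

7.47 L/h

k = ln2 / t½ = 0.693147 / 25.9 = 0.02676 h⁻¹
CL = k × Vd = 0.02676 × 279 = 7.466 L/h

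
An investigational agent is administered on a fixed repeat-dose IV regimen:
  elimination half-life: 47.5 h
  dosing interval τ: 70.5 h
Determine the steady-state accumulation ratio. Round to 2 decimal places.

k = ln2 / t½ = 0.693147 / 47.5 = 0.01459 h⁻¹
e^(−kτ) = e^(−0.01459 × 70.5) = 0.3575
Accumulation ratio R = 1 / (1 − e^(−kτ)) = 1 / (1 − 0.3575) = 1.556

1.56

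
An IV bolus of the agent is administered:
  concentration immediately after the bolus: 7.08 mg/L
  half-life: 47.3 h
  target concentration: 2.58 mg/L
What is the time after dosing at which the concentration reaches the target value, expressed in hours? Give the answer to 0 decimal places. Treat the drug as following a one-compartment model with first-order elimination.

k = ln2 / t½ = 0.693147 / 47.3 = 0.01465 h⁻¹
t = ln(C₀ / C) / k = ln(7.080 / 2.58) / 0.01465
  = ln(2.744) / 0.01465 = 1.009 / 0.01465 = 68.87 h

69 h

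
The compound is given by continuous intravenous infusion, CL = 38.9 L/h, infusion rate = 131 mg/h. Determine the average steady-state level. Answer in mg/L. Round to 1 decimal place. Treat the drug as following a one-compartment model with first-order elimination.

At steady state Css = R₀ / CL = 131 / 38.90 = 3.368 mg/L

3.4 mg/L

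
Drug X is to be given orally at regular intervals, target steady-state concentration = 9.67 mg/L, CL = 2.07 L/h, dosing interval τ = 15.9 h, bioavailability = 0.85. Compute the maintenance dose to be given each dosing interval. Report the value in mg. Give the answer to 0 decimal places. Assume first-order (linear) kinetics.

374 mg

At steady state, F × (Dose/τ) = Css × CL.
Dose = Css × CL × τ / F = 9.67 × 2.070 × 15.9 / 0.85 = 374.4 mg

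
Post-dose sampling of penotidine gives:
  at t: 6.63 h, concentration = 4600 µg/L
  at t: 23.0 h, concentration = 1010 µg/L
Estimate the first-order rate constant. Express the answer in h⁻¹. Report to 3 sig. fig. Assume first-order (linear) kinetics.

0.0926 h⁻¹

k = ln(C₁/C₂) / (t₂ − t₁) = ln(4600/1010) / (23.0 − 6.63)
  = 1.516 / 16.37 = 0.09261 h⁻¹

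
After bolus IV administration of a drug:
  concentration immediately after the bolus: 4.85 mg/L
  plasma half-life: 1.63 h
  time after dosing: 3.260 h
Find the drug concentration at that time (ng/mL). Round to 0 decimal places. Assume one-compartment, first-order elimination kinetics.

k = ln2 / t½ = 0.693147 / 1.63 = 0.4252 h⁻¹
t / t½ = 3.260 / 1.63 = 2 half-lives
C = C₀ × (1/2)^2 = 4.850 × 0.2500 = 1.213 mg/L
Convert: 1.213 mg/L × 1000 = 1213 ng/mL

1213 ng/mL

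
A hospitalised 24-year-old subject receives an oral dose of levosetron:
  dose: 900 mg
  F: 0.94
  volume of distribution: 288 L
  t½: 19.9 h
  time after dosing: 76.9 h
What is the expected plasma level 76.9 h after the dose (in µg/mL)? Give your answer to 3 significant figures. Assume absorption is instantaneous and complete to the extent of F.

Amount reaching circulation = F × Dose = 0.94 × 900.0 = 846.0 mg
C₀ = F·Dose / Vd = 846.0 / 288 = 2.938 mg/L
k = ln2 / t½ = 0.693147 / 19.9 = 0.03483 h⁻¹
C = C₀ · e^(−k·t) = 2.938 × e^(−0.03483 × 76.9)
  = 2.938 × 0.06867 = 0.2018 mg/L
(0.2018 mg/L = 0.2018 µg/mL)

0.202 µg/mL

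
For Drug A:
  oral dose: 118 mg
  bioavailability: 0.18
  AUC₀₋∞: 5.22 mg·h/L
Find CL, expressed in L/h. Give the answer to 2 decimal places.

4.07 L/h

CL = F·Dose / AUC = 0.18 × 118 / 5.22 = 4.069 L/h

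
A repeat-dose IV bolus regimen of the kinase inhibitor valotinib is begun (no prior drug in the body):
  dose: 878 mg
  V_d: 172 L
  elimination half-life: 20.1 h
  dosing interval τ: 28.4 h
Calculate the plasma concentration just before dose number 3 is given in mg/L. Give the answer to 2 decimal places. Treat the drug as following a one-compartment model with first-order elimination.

2.64 mg/L

C₀ per dose = Dose / Vd = 878 / 172 = 5.105 mg/L
k = ln2 / t½ = 0.693147 / 20.1 = 0.03448 h⁻¹
Fraction remaining after one interval: r = e^(−kτ) = e^(−0.03448 × 28.4) = 0.3756
Before dose 3, 2 doses have been given (aged 1τ, 2τ).
C_trough = C₀ × (r + r²) = 5.105 × (0.3756 + 0.1411) = 2.638 mg/L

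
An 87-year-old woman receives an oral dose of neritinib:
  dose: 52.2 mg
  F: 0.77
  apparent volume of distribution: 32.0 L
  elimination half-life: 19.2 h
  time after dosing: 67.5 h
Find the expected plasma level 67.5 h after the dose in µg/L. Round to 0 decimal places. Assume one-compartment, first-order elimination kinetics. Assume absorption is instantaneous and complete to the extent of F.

110 µg/L

Amount reaching circulation = F × Dose = 0.77 × 52.20 = 40.19 mg
C₀ = F·Dose / Vd = 40.19 / 32.0 = 1.256 mg/L
k = ln2 / t½ = 0.693147 / 19.2 = 0.03610 h⁻¹
C = C₀ · e^(−k·t) = 1.256 × e^(−0.03610 × 67.5)
  = 1.256 × 0.08744 = 0.1098 mg/L
Convert: 0.1098 mg/L × 1000 = 109.8 µg/L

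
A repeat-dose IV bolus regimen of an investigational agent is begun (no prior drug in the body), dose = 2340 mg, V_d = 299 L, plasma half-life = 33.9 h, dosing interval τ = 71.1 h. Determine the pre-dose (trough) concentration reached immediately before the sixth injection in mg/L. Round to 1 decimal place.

C₀ per dose = Dose / Vd = 2340 / 299 = 7.826 mg/L
k = ln2 / t½ = 0.693147 / 33.9 = 0.02045 h⁻¹
Fraction remaining after one interval: r = e^(−kτ) = e^(−0.02045 × 71.1) = 0.2336
Before dose 6, 5 doses have been given (aged 1τ, 2τ, 3τ, 4τ, 5τ).
C_trough = C₀ × (r + r² + … + r^5) = C₀ × r(1−r^5)/(1−r)
        = 7.826 × 0.2336 × (1 − 0.0006956) / (1 − 0.2336) = 2.384 mg/L

2.4 mg/L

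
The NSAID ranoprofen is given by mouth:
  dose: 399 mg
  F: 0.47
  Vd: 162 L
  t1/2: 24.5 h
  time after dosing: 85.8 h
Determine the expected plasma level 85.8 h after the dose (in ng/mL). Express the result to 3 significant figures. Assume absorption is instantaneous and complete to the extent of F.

102 ng/mL

Amount reaching circulation = F × Dose = 0.47 × 399.0 = 187.5 mg
C₀ = F·Dose / Vd = 187.5 / 162 = 1.157 mg/L
k = ln2 / t½ = 0.693147 / 24.5 = 0.02829 h⁻¹
C = C₀ · e^(−k·t) = 1.157 × e^(−0.02829 × 85.8)
  = 1.157 × 0.08828 = 0.1021 mg/L
Convert: 0.1021 mg/L × 1000 = 102.1 ng/mL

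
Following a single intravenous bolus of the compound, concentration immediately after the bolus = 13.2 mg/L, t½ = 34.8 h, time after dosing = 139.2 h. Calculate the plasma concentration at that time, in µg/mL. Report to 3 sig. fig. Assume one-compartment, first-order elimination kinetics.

k = ln2 / t½ = 0.693147 / 34.8 = 0.01992 h⁻¹
t / t½ = 139.2 / 34.8 = 4 half-lives
C = C₀ × (1/2)^4 = 13.20 × 0.06250 = 0.8250 mg/L
(0.8250 mg/L = 0.8250 µg/mL)

0.825 µg/mL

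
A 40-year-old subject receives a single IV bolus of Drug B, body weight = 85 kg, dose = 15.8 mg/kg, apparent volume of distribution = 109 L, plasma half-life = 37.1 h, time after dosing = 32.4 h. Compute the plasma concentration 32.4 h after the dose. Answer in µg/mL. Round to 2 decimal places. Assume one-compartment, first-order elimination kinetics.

6.73 µg/mL

Total dose = 15.8 × 85 = 1343 mg
C₀ = Dose / Vd = 1343 / 109 = 12.32 mg/L
k = ln2 / t½ = 0.693147 / 37.1 = 0.01868 h⁻¹
C = C₀ · e^(−k·t) = 12.32 × e^(−0.01868 × 32.4)
  = 12.32 × 0.5459 = 6.725 mg/L
(6.725 mg/L = 6.725 µg/mL)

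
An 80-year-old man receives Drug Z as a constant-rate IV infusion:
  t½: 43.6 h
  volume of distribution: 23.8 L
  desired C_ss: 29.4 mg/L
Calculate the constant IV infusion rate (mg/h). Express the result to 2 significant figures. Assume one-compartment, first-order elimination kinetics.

11 mg/h

k = ln2 / t½ = 0.693147 / 43.6 = 0.01590 h⁻¹
CL = k × Vd = 0.01590 × 23.8 = 0.3784 L/h
At steady state, infusion rate R₀ = Css × CL = 29.4 × 0.3784 = 11.12 mg/h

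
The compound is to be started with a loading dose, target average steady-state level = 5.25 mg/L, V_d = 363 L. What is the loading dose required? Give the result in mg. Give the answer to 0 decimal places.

1906 mg

LD = Css × Vd = 5.25 × 363 = 1906 mg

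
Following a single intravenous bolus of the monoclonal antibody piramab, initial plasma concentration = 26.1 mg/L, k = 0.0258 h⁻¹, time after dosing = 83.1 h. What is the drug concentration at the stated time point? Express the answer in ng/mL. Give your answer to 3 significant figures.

3060 ng/mL

C = C₀ · e^(−k·t) = 26.10 × e^(−0.02580 × 83.1)
  = 26.10 × 0.1172 = 3.059 mg/L
Convert: 3.059 mg/L × 1000 = 3059 ng/mL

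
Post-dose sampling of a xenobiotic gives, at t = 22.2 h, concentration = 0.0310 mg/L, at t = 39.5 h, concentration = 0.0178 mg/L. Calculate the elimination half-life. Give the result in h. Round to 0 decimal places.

k = ln(C₁/C₂) / (t₂ − t₁) = ln(0.0310/0.0178) / (39.5 − 22.2)
  = 0.5548 / 17.30 = 0.03207 h⁻¹
t½ = ln2 / k = 0.693147 / 0.03207 = 21.61 h

22 h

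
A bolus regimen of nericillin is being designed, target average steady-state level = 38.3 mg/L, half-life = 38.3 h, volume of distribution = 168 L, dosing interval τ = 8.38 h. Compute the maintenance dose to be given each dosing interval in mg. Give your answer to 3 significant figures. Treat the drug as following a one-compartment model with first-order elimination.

k = ln2 / t½ = 0.693147 / 38.3 = 0.01810 h⁻¹
CL = k × Vd = 0.01810 × 168 = 3.041 L/h
At steady state, Dose/τ = Css × CL.
Dose = Css × CL × τ = 38.3 × 3.041 × 8.38 = 976.0 mg

976 mg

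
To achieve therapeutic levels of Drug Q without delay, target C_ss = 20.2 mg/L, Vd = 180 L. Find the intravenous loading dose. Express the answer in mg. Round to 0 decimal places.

3636 mg

LD = Css × Vd = 20.2 × 180 = 3636 mg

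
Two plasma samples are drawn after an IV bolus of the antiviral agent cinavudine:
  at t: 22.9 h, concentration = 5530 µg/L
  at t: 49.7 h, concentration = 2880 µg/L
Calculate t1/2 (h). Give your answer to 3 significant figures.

28.5 h

k = ln(C₁/C₂) / (t₂ − t₁) = ln(5530/2880) / (49.7 − 22.9)
  = 0.6524 / 26.80 = 0.02434 h⁻¹
t½ = ln2 / k = 0.693147 / 0.02434 = 28.48 h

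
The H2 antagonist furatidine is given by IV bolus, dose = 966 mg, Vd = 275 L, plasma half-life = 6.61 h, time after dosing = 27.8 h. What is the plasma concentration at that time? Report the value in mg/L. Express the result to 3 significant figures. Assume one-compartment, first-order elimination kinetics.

0.190 mg/L

C₀ = Dose / Vd = 966.0 / 275 = 3.513 mg/L
k = ln2 / t½ = 0.693147 / 6.61 = 0.1049 h⁻¹
C = C₀ · e^(−k·t) = 3.513 × e^(−0.1049 × 27.8)
  = 3.513 × 0.05414 = 0.1902 mg/L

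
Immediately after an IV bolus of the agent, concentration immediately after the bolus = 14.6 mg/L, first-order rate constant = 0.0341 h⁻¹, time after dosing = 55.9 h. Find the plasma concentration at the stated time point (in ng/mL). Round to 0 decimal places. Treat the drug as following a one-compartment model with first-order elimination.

C = C₀ · e^(−k·t) = 14.60 × e^(−0.03410 × 55.9)
  = 14.60 × 0.1486 = 2.170 mg/L
Convert: 2.170 mg/L × 1000 = 2170 ng/mL

2170 ng/mL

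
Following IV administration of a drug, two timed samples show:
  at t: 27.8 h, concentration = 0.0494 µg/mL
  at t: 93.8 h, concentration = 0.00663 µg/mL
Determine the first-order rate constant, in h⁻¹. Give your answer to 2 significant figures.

k = ln(C₁/C₂) / (t₂ − t₁) = ln(0.0494/0.00663) / (93.8 − 27.8)
  = 2.008 / 66.00 = 0.03042 h⁻¹

0.030 h⁻¹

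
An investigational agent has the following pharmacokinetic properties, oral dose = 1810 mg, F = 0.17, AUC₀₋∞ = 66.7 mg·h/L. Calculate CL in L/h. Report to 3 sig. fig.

CL = F·Dose / AUC = 0.17 × 1810 / 66.7 = 4.613 L/h

4.61 L/h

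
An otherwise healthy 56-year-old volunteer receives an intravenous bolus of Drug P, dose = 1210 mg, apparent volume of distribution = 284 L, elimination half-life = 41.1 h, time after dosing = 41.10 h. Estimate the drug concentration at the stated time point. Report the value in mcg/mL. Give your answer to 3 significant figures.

C₀ = Dose / Vd = 1210 / 284 = 4.261 mg/L
k = ln2 / t½ = 0.693147 / 41.1 = 0.01686 h⁻¹
t / t½ = 41.10 / 41.1 = 1 half-lives
C = C₀ × (1/2)^1 = 4.261 × 0.5000 = 2.131 mg/L
(2.131 mg/L = 2.131 mcg/mL)

2.13 mcg/mL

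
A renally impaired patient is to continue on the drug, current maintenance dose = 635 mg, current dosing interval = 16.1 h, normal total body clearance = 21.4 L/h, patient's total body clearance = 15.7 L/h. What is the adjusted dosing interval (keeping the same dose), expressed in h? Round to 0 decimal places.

To keep the same average steady-state level, dosing rate must scale with clearance.
CL ratio = 15.7 / 21.4 = 0.7336
New interval (same dose) = 16.1 / 0.7336 = 21.95 h

22 h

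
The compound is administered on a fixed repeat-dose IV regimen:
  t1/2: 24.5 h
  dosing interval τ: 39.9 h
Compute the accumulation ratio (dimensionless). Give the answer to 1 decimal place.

k = ln2 / t½ = 0.693147 / 24.5 = 0.02829 h⁻¹
e^(−kτ) = e^(−0.02829 × 39.9) = 0.3234
Accumulation ratio R = 1 / (1 − e^(−kτ)) = 1 / (1 − 0.3234) = 1.478

1.5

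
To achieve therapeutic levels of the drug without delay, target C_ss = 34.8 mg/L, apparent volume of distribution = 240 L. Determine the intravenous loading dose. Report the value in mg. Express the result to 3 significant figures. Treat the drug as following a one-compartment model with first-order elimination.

8350 mg

LD = Css × Vd = 34.8 × 240 = 8352 mg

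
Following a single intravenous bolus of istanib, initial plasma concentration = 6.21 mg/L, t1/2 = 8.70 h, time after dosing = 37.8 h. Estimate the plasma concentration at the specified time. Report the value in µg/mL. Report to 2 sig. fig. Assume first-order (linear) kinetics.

k = ln2 / t½ = 0.693147 / 8.70 = 0.07967 h⁻¹
C = C₀ · e^(−k·t) = 6.210 × e^(−0.07967 × 37.8)
  = 6.210 × 0.04922 = 0.3057 mg/L
(0.3057 mg/L = 0.3057 µg/mL)

0.31 µg/mL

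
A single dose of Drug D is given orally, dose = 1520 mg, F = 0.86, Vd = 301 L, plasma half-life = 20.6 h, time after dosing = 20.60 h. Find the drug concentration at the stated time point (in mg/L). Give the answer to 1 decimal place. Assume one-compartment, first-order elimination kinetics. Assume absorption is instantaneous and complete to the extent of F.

Amount reaching circulation = F × Dose = 0.86 × 1520 = 1307 mg
C₀ = F·Dose / Vd = 1307 / 301 = 4.342 mg/L
k = ln2 / t½ = 0.693147 / 20.6 = 0.03365 h⁻¹
t / t½ = 20.60 / 20.6 = 1 half-lives
C = C₀ × (1/2)^1 = 4.342 × 0.5000 = 2.171 mg/L

2.2 mg/L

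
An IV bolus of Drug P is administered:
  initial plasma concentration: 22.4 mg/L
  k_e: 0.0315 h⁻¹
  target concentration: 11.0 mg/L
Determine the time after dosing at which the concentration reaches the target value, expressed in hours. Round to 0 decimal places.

t = ln(C₀ / C) / k = ln(22.40 / 11.0) / 0.03150
  = ln(2.036) / 0.03150 = 0.7110 / 0.03150 = 22.57 h

23 h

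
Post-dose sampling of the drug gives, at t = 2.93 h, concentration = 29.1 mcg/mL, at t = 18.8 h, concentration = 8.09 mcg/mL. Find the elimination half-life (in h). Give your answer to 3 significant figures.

8.59 h

k = ln(C₁/C₂) / (t₂ − t₁) = ln(29.1/8.09) / (18.8 − 2.93)
  = 1.280 / 15.87 = 0.08066 h⁻¹
t½ = ln2 / k = 0.693147 / 0.08066 = 8.593 h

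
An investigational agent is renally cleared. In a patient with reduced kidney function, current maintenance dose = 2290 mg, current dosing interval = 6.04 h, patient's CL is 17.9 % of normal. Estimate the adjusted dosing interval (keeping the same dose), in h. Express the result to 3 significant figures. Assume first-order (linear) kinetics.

33.7 h

To keep the same average steady-state level, dosing rate must scale with clearance.
CL ratio = 17.9 / 100 = 0.1790
New interval (same dose) = 6.04 / 0.1790 = 33.74 h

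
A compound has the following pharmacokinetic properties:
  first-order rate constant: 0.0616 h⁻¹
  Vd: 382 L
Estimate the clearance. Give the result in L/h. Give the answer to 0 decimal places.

24 L/h

CL = k × Vd = 0.0616 × 382 = 23.53 L/h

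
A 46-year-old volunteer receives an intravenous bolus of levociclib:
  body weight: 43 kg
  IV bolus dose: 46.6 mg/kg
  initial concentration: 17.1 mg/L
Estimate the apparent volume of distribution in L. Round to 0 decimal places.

117 L

Dose = 46.6 × 43 = 2004 mg
Vd = Dose / C₀ = 2004 / 17.1 = 117.2 L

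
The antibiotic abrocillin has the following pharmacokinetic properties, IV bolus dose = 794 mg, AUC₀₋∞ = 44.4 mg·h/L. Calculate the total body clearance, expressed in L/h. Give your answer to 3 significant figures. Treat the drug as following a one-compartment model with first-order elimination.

CL = Dose / AUC = 794 / 44.4 = 17.88 L/h

17.9 L/h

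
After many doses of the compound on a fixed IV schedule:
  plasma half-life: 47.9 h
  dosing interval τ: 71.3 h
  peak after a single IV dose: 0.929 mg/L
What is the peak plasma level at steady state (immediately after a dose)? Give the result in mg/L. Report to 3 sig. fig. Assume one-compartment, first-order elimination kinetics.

1.44 mg/L

k = ln2 / t½ = 0.693147 / 47.9 = 0.01447 h⁻¹
e^(−kτ) = e^(−0.01447 × 71.3) = 0.3564
Accumulation ratio R = 1 / (1 − e^(−kτ)) = 1 / (1 − 0.3564) = 1.554
Steady-state peak = C₀ × R = 0.929 × 1.554 = 1.444 mg/L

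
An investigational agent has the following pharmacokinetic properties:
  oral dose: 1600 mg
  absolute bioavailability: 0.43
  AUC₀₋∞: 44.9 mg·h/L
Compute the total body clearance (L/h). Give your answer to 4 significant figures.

CL = F·Dose / AUC = 0.43 × 1600 / 44.9 = 15.32 L/h

15.32 L/h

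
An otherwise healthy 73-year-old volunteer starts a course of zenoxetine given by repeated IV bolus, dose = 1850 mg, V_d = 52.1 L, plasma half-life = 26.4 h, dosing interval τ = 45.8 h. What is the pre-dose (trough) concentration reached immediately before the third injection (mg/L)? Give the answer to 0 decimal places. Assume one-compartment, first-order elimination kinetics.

14 mg/L

C₀ per dose = Dose / Vd = 1850 / 52.1 = 35.51 mg/L
k = ln2 / t½ = 0.693147 / 26.4 = 0.02626 h⁻¹
Fraction remaining after one interval: r = e^(−kτ) = e^(−0.02626 × 45.8) = 0.3004
Before dose 3, 2 doses have been given (aged 1τ, 2τ).
C_trough = C₀ × (r + r²) = 35.51 × (0.3004 + 0.09024) = 13.87 mg/L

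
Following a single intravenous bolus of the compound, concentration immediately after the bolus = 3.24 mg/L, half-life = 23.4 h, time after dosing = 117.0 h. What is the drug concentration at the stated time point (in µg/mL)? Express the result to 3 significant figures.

0.101 µg/mL

k = ln2 / t½ = 0.693147 / 23.4 = 0.02962 h⁻¹
t / t½ = 117.0 / 23.4 = 5 half-lives
C = C₀ × (1/2)^5 = 3.240 × 0.03125 = 0.1013 mg/L
(0.1013 mg/L = 0.1013 µg/mL)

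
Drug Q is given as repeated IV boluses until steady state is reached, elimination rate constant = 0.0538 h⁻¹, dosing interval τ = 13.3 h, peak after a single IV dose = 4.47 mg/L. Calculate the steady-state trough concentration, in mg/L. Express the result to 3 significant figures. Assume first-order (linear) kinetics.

4.28 mg/L

e^(−kτ) = e^(−0.05380 × 13.3) = 0.4889
Accumulation ratio R = 1 / (1 − e^(−kτ)) = 1 / (1 − 0.4889) = 1.957
Steady-state trough = C₀ × R × e^(−kτ) = 4.47 × 1.957 × 0.4889 = 4.277 mg/L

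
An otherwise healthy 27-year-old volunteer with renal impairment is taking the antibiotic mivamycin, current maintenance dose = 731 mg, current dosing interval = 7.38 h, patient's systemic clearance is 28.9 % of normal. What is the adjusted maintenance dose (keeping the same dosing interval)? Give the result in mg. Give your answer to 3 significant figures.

211 mg

To keep the same average steady-state level, dosing rate must scale with clearance.
CL ratio = 28.9 / 100 = 0.2890
New dose (same interval) = 731 × 0.2890 = 211.3 mg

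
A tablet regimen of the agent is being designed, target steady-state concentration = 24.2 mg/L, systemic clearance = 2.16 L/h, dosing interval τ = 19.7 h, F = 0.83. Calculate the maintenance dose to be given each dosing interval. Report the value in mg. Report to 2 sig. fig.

1200 mg

At steady state, F × (Dose/τ) = Css × CL.
Dose = Css × CL × τ / F = 24.2 × 2.160 × 19.7 / 0.83 = 1241 mg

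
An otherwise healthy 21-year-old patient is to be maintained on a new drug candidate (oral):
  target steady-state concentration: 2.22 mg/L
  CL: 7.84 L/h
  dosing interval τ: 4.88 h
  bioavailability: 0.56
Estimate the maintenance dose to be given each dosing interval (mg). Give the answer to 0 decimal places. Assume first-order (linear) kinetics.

152 mg

At steady state, F × (Dose/τ) = Css × CL.
Dose = Css × CL × τ / F = 2.22 × 7.840 × 4.88 / 0.56 = 151.7 mg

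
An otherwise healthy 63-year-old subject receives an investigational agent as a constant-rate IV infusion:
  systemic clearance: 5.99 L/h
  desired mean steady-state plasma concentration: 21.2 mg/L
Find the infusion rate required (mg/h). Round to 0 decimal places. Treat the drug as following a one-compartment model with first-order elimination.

At steady state, infusion rate R₀ = Css × CL = 21.2 × 5.990 = 127.0 mg/h

127 mg/h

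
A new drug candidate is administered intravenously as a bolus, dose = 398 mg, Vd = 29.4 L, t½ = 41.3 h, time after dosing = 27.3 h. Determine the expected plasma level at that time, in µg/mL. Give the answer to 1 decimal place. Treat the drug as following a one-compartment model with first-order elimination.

C₀ = Dose / Vd = 398.0 / 29.4 = 13.54 mg/L
k = ln2 / t½ = 0.693147 / 41.3 = 0.01678 h⁻¹
C = C₀ · e^(−k·t) = 13.54 × e^(−0.01678 × 27.3)
  = 13.54 × 0.6325 = 8.564 mg/L
(8.564 mg/L = 8.564 µg/mL)

8.6 µg/mL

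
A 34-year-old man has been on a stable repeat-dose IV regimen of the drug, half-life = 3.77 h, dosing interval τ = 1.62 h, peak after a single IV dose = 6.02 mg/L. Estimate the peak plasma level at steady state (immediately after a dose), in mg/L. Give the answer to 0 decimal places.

k = ln2 / t½ = 0.693147 / 3.77 = 0.1839 h⁻¹
e^(−kτ) = e^(−0.1839 × 1.62) = 0.7424
Accumulation ratio R = 1 / (1 − e^(−kτ)) = 1 / (1 − 0.7424) = 3.882
Steady-state peak = C₀ × R = 6.02 × 3.882 = 23.37 mg/L

23 mg/L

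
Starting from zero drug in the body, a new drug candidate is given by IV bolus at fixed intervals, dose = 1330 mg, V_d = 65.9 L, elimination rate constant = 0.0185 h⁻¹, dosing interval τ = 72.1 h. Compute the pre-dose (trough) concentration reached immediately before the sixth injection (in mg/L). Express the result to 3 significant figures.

C₀ per dose = Dose / Vd = 1330 / 65.9 = 20.18 mg/L
Fraction remaining after one interval: r = e^(−kτ) = e^(−0.01850 × 72.1) = 0.2635
Before dose 6, 5 doses have been given (aged 1τ, 2τ, 3τ, 4τ, 5τ).
C_trough = C₀ × (r + r² + … + r^5) = C₀ × r(1−r^5)/(1−r)
        = 20.18 × 0.2635 × (1 − 0.001270) / (1 − 0.2635) = 7.211 mg/L

7.21 mg/L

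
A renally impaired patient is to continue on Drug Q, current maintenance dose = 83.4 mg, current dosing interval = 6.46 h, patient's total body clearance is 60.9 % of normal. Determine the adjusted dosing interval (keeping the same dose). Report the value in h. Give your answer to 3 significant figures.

To keep the same average steady-state level, dosing rate must scale with clearance.
CL ratio = 60.9 / 100 = 0.6090
New interval (same dose) = 6.46 / 0.6090 = 10.61 h

10.6 h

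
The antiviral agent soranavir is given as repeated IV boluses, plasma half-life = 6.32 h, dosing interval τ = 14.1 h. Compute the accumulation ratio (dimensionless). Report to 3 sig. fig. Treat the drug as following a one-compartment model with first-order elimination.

k = ln2 / t½ = 0.693147 / 6.32 = 0.1097 h⁻¹
e^(−kτ) = e^(−0.1097 × 14.1) = 0.2129
Accumulation ratio R = 1 / (1 − e^(−kτ)) = 1 / (1 − 0.2129) = 1.270

1.27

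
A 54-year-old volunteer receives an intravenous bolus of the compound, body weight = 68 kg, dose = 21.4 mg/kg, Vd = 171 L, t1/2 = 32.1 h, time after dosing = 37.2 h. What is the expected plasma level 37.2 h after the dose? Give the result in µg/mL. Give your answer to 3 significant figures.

3.81 µg/mL

Total dose = 21.4 × 68 = 1455 mg
C₀ = Dose / Vd = 1455 / 171 = 8.509 mg/L
k = ln2 / t½ = 0.693147 / 32.1 = 0.02159 h⁻¹
C = C₀ · e^(−k·t) = 8.509 × e^(−0.02159 × 37.2)
  = 8.509 × 0.4479 = 3.811 mg/L
(3.811 mg/L = 3.811 µg/mL)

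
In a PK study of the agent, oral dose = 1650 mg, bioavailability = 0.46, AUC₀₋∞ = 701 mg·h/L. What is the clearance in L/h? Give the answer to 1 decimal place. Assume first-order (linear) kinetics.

CL = F·Dose / AUC = 0.46 × 1650 / 701 = 1.083 L/h

1.1 L/h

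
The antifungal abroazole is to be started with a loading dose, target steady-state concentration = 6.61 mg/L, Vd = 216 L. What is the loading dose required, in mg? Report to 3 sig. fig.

1430 mg

LD = Css × Vd = 6.61 × 216 = 1428 mg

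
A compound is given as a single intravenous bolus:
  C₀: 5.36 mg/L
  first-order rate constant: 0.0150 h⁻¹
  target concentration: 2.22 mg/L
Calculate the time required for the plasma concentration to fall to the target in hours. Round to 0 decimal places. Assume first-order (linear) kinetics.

59 h

t = ln(C₀ / C) / k = ln(5.360 / 2.22) / 0.01500
  = ln(2.414) / 0.01500 = 0.8813 / 0.01500 = 58.75 h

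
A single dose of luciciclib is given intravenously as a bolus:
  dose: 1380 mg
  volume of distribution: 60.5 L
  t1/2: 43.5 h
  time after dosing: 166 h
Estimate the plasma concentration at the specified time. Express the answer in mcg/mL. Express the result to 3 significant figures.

C₀ = Dose / Vd = 1380 / 60.5 = 22.81 mg/L
k = ln2 / t½ = 0.693147 / 43.5 = 0.01593 h⁻¹
C = C₀ · e^(−k·t) = 22.81 × e^(−0.01593 × 166)
  = 22.81 × 0.07105 = 1.621 mg/L
(1.621 mg/L = 1.621 mcg/mL)

1.62 mcg/mL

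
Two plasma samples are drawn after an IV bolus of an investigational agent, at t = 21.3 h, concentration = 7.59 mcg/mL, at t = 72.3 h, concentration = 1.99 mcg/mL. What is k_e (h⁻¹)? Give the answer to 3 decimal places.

k = ln(C₁/C₂) / (t₂ − t₁) = ln(7.59/1.99) / (72.3 − 21.3)
  = 1.339 / 51.00 = 0.02625 h⁻¹

0.026 h⁻¹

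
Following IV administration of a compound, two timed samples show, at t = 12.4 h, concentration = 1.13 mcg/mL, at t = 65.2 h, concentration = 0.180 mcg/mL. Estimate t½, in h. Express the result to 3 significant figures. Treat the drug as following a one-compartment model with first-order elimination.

19.9 h

k = ln(C₁/C₂) / (t₂ − t₁) = ln(1.13/0.180) / (65.2 − 12.4)
  = 1.837 / 52.80 = 0.03479 h⁻¹
t½ = ln2 / k = 0.693147 / 0.03479 = 19.92 h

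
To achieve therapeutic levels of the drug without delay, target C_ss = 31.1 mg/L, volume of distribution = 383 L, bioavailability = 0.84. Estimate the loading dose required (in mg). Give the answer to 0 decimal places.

LD = Css × Vd / F = 31.1 × 383 / 0.84 = 14180 mg

14180 mg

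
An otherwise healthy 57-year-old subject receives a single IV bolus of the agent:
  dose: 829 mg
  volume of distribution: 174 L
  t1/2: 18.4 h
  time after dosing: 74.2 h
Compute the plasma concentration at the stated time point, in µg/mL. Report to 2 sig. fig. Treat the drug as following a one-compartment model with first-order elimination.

C₀ = Dose / Vd = 829.0 / 174 = 4.764 mg/L
k = ln2 / t½ = 0.693147 / 18.4 = 0.03767 h⁻¹
C = C₀ · e^(−k·t) = 4.764 × e^(−0.03767 × 74.2)
  = 4.764 × 0.06111 = 0.2911 mg/L
(0.2911 mg/L = 0.2911 µg/mL)

0.29 µg/mL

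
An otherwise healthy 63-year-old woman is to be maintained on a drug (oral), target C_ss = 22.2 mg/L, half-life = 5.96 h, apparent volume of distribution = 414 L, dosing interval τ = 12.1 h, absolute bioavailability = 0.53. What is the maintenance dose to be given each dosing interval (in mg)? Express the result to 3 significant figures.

24400 mg

k = ln2 / t½ = 0.693147 / 5.96 = 0.1163 h⁻¹
CL = k × Vd = 0.1163 × 414 = 48.15 L/h
At steady state, F × (Dose/τ) = Css × CL.
Dose = Css × CL × τ / F = 22.2 × 48.15 × 12.1 / 0.53 = 24400 mg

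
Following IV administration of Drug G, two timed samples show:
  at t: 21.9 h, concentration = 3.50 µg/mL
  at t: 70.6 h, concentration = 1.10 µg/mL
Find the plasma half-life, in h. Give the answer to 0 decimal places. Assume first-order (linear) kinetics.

29 h

k = ln(C₁/C₂) / (t₂ − t₁) = ln(3.50/1.10) / (70.6 − 21.9)
  = 1.157 / 48.70 = 0.02376 h⁻¹
t½ = ln2 / k = 0.693147 / 0.02376 = 29.17 h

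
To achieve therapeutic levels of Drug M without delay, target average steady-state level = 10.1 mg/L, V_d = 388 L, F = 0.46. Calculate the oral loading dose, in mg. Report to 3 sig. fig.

8520 mg

LD = Css × Vd / F = 10.1 × 388 / 0.46 = 8519 mg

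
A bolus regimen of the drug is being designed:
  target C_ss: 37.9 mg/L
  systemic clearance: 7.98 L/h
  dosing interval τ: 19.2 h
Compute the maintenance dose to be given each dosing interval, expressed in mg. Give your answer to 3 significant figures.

At steady state, Dose/τ = Css × CL.
Dose = Css × CL × τ = 37.9 × 7.980 × 19.2 = 5807 mg

5810 mg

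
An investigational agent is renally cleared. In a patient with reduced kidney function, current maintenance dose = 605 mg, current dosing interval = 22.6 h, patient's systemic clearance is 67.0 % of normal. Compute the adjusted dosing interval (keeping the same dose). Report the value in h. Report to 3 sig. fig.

33.7 h

To keep the same average steady-state level, dosing rate must scale with clearance.
CL ratio = 67.0 / 100 = 0.6700
New interval (same dose) = 22.6 / 0.6700 = 33.73 h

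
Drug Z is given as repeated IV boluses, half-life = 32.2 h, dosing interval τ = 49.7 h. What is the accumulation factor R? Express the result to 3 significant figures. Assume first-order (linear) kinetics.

1.52

k = ln2 / t½ = 0.693147 / 32.2 = 0.02153 h⁻¹
e^(−kτ) = e^(−0.02153 × 49.7) = 0.3430
Accumulation ratio R = 1 / (1 − e^(−kτ)) = 1 / (1 − 0.3430) = 1.522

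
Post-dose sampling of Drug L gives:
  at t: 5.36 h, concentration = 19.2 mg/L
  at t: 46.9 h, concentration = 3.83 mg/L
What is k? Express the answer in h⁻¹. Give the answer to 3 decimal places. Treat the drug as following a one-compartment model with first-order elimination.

0.039 h⁻¹

k = ln(C₁/C₂) / (t₂ − t₁) = ln(19.2/3.83) / (46.9 − 5.36)
  = 1.612 / 41.54 = 0.03881 h⁻¹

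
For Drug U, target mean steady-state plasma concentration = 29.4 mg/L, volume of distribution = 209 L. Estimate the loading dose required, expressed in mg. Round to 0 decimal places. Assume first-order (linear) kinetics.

6145 mg

LD = Css × Vd = 29.4 × 209 = 6145 mg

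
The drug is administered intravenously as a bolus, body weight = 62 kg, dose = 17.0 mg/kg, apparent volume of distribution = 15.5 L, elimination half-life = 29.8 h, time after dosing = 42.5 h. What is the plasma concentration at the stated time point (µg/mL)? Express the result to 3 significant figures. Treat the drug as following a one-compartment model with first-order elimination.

Total dose = 17.0 × 62 = 1054 mg
C₀ = Dose / Vd = 1054 / 15.5 = 68.00 mg/L
k = ln2 / t½ = 0.693147 / 29.8 = 0.02326 h⁻¹
C = C₀ · e^(−k·t) = 68.00 × e^(−0.02326 × 42.5)
  = 68.00 × 0.3721 = 25.30 mg/L
(25.30 mg/L = 25.30 µg/mL)

25.3 µg/mL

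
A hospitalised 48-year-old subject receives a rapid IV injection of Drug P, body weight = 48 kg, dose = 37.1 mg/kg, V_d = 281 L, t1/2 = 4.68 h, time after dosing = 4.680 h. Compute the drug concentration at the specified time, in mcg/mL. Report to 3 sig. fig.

Total dose = 37.1 × 48 = 1781 mg
C₀ = Dose / Vd = 1781 / 281 = 6.338 mg/L
k = ln2 / t½ = 0.693147 / 4.68 = 0.1481 h⁻¹
t / t½ = 4.680 / 4.68 = 1 half-lives
C = C₀ × (1/2)^1 = 6.338 × 0.5000 = 3.169 mg/L
(3.169 mg/L = 3.169 mcg/mL)

3.17 mcg/mL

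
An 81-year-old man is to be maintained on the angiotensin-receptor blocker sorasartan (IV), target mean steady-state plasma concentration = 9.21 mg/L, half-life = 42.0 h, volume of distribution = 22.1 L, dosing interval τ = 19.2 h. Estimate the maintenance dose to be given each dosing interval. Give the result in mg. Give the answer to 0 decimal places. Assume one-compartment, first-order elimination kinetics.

64 mg

k = ln2 / t½ = 0.693147 / 42.0 = 0.01650 h⁻¹
CL = k × Vd = 0.01650 × 22.1 = 0.3647 L/h
At steady state, Dose/τ = Css × CL.
Dose = Css × CL × τ = 9.21 × 0.3647 × 19.2 = 64.49 mg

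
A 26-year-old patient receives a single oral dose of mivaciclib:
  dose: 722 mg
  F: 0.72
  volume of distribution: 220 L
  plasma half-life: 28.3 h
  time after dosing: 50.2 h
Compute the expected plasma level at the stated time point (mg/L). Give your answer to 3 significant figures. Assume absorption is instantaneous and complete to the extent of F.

0.691 mg/L

Amount reaching circulation = F × Dose = 0.72 × 722.0 = 519.8 mg
C₀ = F·Dose / Vd = 519.8 / 220 = 2.363 mg/L
k = ln2 / t½ = 0.693147 / 28.3 = 0.02449 h⁻¹
C = C₀ · e^(−k·t) = 2.363 × e^(−0.02449 × 50.2)
  = 2.363 × 0.2925 = 0.6912 mg/L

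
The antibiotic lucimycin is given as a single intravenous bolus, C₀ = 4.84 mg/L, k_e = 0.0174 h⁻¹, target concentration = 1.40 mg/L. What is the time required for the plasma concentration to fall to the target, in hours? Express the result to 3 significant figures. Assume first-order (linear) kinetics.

71.3 h

t = ln(C₀ / C) / k = ln(4.840 / 1.40) / 0.01740
  = ln(3.457) / 0.01740 = 1.240 / 0.01740 = 71.26 h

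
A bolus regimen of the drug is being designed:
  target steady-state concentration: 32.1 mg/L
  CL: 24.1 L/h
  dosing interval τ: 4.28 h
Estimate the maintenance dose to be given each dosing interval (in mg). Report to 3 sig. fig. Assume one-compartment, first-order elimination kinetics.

3310 mg

At steady state, Dose/τ = Css × CL.
Dose = Css × CL × τ = 32.1 × 24.10 × 4.28 = 3311 mg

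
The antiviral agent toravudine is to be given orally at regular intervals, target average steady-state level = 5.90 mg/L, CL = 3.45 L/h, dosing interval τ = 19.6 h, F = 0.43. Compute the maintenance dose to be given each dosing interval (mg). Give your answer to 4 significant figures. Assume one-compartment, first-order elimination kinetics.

927.8 mg

At steady state, F × (Dose/τ) = Css × CL.
Dose = Css × CL × τ / F = 5.90 × 3.450 × 19.6 / 0.43 = 927.8 mg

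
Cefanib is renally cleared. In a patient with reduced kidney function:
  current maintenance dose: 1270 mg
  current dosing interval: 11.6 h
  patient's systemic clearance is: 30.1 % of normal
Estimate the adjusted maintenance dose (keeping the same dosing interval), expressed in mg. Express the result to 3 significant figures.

382 mg

To keep the same average steady-state level, dosing rate must scale with clearance.
CL ratio = 30.1 / 100 = 0.3010
New dose (same interval) = 1270 × 0.3010 = 382.3 mg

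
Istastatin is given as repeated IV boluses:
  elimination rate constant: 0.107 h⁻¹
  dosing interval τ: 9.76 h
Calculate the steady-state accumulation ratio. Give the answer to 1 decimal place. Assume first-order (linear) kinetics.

e^(−kτ) = e^(−0.1070 × 9.76) = 0.3519
Accumulation ratio R = 1 / (1 − e^(−kτ)) = 1 / (1 − 0.3519) = 1.543

1.5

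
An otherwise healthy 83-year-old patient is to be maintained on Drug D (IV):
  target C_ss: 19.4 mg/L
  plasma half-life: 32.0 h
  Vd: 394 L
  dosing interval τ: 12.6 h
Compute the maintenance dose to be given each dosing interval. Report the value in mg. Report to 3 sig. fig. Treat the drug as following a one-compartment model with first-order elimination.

2090 mg

k = ln2 / t½ = 0.693147 / 32.0 = 0.02166 h⁻¹
CL = k × Vd = 0.02166 × 394 = 8.534 L/h
At steady state, Dose/τ = Css × CL.
Dose = Css × CL × τ = 19.4 × 8.534 × 12.6 = 2086 mg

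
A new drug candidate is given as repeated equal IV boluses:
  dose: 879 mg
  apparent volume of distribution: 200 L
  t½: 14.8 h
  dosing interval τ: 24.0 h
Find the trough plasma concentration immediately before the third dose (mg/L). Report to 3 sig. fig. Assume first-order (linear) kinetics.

C₀ per dose = Dose / Vd = 879 / 200 = 4.395 mg/L
k = ln2 / t½ = 0.693147 / 14.8 = 0.04683 h⁻¹
Fraction remaining after one interval: r = e^(−kτ) = e^(−0.04683 × 24.0) = 0.3250
Before dose 3, 2 doses have been given (aged 1τ, 2τ).
C_trough = C₀ × (r + r²) = 4.395 × (0.3250 + 0.1056) = 1.892 mg/L

1.89 mg/L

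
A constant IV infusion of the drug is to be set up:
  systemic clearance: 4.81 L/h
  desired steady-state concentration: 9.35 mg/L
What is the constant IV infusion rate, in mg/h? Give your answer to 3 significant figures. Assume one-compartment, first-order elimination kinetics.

45.0 mg/h

At steady state, infusion rate R₀ = Css × CL = 9.35 × 4.810 = 44.97 mg/h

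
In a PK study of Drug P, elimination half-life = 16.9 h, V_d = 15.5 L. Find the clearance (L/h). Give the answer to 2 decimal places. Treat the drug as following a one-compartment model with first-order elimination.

0.64 L/h

k = ln2 / t½ = 0.693147 / 16.9 = 0.04101 h⁻¹
CL = k × Vd = 0.04101 × 15.5 = 0.6357 L/h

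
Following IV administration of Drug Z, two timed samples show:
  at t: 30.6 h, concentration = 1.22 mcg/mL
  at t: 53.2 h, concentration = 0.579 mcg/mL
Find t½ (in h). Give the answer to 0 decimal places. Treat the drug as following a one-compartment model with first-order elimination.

k = ln(C₁/C₂) / (t₂ − t₁) = ln(1.22/0.579) / (53.2 − 30.6)
  = 0.7453 / 22.60 = 0.03298 h⁻¹
t½ = ln2 / k = 0.693147 / 0.03298 = 21.02 h

21 h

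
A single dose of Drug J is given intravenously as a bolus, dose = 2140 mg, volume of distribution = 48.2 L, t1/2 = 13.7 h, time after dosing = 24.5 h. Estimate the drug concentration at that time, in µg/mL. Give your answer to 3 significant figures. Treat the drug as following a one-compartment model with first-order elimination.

C₀ = Dose / Vd = 2140 / 48.2 = 44.40 mg/L
k = ln2 / t½ = 0.693147 / 13.7 = 0.05059 h⁻¹
C = C₀ · e^(−k·t) = 44.40 × e^(−0.05059 × 24.5)
  = 44.40 × 0.2895 = 12.85 mg/L
(12.85 mg/L = 12.85 µg/mL)

12.9 µg/mL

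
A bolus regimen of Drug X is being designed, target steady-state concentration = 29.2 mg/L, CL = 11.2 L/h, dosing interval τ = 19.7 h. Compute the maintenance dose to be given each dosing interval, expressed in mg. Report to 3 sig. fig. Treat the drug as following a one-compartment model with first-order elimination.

6440 mg

At steady state, Dose/τ = Css × CL.
Dose = Css × CL × τ = 29.2 × 11.20 × 19.7 = 6443 mg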